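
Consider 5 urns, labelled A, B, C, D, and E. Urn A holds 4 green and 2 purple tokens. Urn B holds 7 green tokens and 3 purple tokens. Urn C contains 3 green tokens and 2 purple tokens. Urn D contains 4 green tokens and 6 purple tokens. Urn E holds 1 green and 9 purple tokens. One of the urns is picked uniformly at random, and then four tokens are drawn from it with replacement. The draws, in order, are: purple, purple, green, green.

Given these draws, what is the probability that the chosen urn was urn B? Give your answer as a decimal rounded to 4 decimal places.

Compute the likelihood of the observed sequence for each case: P(data | urn A) = (2/6)(2/6)(4/6)(4/6) = 0.049383; P(data | urn B) = (3/10)(3/10)(7/10)(7/10) = 0.0441; P(data | urn C) = (2/5)(2/5)(3/5)(3/5) = 0.0576; P(data | urn D) = (6/10)(6/10)(4/10)(4/10) = 0.0576; P(data | urn E) = (9/10)(9/10)(1/10)(1/10) = 0.0081.
Weighting by the prior gives 1/5 · 0.049383 = 0.0098765, 1/5 · 0.0441 = 0.00882, 1/5 · 0.0576 = 0.01152, 1/5 · 0.0576 = 0.01152, 1/5 · 0.0081 = 0.00162; with total 0.043357.
Hence P(urn B | data) = (0.00882) / (0.043357) = 0.20343.

0.2034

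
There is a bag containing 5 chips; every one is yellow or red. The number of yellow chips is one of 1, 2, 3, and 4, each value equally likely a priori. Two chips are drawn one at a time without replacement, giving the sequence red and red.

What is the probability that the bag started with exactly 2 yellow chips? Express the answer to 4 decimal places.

The likelihood of the observed sequence under each hypothesis: P(data | r = 1) = (4/5)(3/4) = 3/5; P(data | r = 2) = (3/5)(2/4) = 3/10; P(data | r = 3) = (2/5)(1/4) = 1/10; P(data | r = 4) = (1/5)(0/4) = 0.
Multiplying each by its prior: 1/4 · 3/5 = 3/20, 1/4 · 3/10 = 3/40, 1/4 · 1/10 = 1/40, 1/4 · 0 = 0; these sum to 1/4.
Therefore the posterior P(r = 2 | data) = (3/40) / (1/4) = 3/10.

0.3000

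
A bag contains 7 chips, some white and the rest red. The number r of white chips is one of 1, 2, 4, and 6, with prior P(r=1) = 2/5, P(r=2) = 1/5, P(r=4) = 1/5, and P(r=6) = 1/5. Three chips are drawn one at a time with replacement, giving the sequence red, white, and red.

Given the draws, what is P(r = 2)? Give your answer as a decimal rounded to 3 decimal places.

Under each hypothesis, the probability of the observed sequence is: P(data | r = 1) = (6/7)(1/7)(6/7) = 0.10496; P(data | r = 2) = (5/7)(2/7)(5/7) = 0.14577; P(data | r = 4) = (3/7)(4/7)(3/7) = 0.10496; P(data | r = 6) = (1/7)(6/7)(1/7) = 0.017493.
The prior-weighted likelihoods are 2/5 · 0.10496 = 0.041983, 1/5 · 0.14577 = 0.029155, 1/5 · 0.10496 = 0.020991, 1/5 · 0.017493 = 0.0034985; with total 0.095627.
By Bayes' rule, P(r = 2 | data) = (0.029155) / (0.095627) = 0.30488.

0.305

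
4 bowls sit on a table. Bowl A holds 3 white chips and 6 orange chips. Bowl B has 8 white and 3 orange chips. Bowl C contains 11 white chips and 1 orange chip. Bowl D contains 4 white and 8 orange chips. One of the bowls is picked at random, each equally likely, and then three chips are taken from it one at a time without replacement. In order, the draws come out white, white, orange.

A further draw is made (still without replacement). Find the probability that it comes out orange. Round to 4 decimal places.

Compute the likelihood of the observed sequence for each case: P(data | bowl A) = (3/9)(2/8)(6/7) = 0.071429; P(data | bowl B) = (8/11)(7/10)(3/9) = 0.1697; P(data | bowl C) = (11/12)(10/11)(1/10) = 0.083333; P(data | bowl D) = (4/12)(3/11)(8/10) = 0.072727.
Multiplying each by its prior: 1/4 · 0.071429 = 0.017857, 1/4 · 0.1697 = 0.042424, 1/4 · 0.083333 = 0.020833, 1/4 · 0.072727 = 0.018182; summing to 0.099297.
Dividing through by the total gives posterior P(bowl A | data) = 0.17984, P(bowl B | data) = 0.42725, P(bowl C | data) = 0.20981, P(bowl D | data) = 0.18311.
The predictive probability is P(orange next | data) = (5/6)(0.17984) + (1/4)(0.42725) + (0)(0.20981) + (7/9)(0.18311) = 0.39909.

0.3991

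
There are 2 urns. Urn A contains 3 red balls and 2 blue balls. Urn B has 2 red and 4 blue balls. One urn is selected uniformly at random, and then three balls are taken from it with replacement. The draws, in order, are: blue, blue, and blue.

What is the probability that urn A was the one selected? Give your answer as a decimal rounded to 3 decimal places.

For each hypothesis, P(data | H) works out to: P(data | urn A) = (2/5)(2/5)(2/5) = 0.064; P(data | urn B) = (4/6)(4/6)(4/6) = 0.2963.
Weighting by the prior gives 1/2 · 0.064 = 0.032, 1/2 · 0.2963 = 0.14815; summing to 0.18015.
So P(urn A | data) = (0.032) / (0.18015) = 0.17763.

0.178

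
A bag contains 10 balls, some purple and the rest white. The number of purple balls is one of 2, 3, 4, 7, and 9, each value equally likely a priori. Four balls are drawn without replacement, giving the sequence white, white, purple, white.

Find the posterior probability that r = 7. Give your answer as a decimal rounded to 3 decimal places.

0.023

Under each hypothesis, the probability of the observed sequence is: P(data | r = 2) = (8/10)(7/9)(2/8)(6/7) = 2/15; P(data | r = 3) = (7/10)(6/9)(3/8)(5/7) = 1/8; P(data | r = 4) = (6/10)(5/9)(4/8)(4/7) = 2/21; P(data | r = 7) = (3/10)(2/9)(7/8)(1/7) = 1/120; P(data | r = 9) = (1/10)(0/9) = 0.
The prior-weighted likelihoods are 1/5 · 2/15 = 2/75, 1/5 · 1/8 = 1/40, 1/5 · 2/21 = 2/105, 1/5 · 1/120 = 1/600, 1/5 · 0 = 0; summing to 38/525.
By Bayes' rule, P(r = 7 | data) = (1/600) / (38/525) = 7/304.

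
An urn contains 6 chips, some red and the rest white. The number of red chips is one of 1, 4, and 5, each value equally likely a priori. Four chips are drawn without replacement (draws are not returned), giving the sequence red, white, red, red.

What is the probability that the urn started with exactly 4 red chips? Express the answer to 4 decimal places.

0.4444

Under each hypothesis, the probability of the observed sequence is: P(data | r = 1) = (1/6)(5/5)(0/4) = 0; P(data | r = 4) = (4/6)(2/5)(3/4)(2/3) = 2/15; P(data | r = 5) = (5/6)(1/5)(4/4)(3/3) = 1/6.
The prior-weighted likelihoods are 1/3 · 0 = 0, 1/3 · 2/15 = 2/45, 1/3 · 1/6 = 1/18; with total 1/10.
Hence P(r = 4 | data) = (2/45) / (1/10) = 4/9.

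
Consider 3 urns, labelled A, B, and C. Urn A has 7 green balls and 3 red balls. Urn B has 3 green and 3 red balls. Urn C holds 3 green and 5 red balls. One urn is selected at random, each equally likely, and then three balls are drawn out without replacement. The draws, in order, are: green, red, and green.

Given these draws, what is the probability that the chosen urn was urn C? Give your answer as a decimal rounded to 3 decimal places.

0.216

The likelihood of the observed sequence under each hypothesis: P(data | urn A) = (7/10)(3/9)(6/8) = 7/40; P(data | urn B) = (3/6)(3/5)(2/4) = 3/20; P(data | urn C) = (3/8)(5/7)(2/6) = 5/56.
Multiplying each by its prior: 1/3 · 7/40 = 7/120, 1/3 · 3/20 = 1/20, 1/3 · 5/56 = 5/168; these sum to 29/210.
By Bayes' rule, P(urn C | data) = (5/168) / (29/210) = 25/116.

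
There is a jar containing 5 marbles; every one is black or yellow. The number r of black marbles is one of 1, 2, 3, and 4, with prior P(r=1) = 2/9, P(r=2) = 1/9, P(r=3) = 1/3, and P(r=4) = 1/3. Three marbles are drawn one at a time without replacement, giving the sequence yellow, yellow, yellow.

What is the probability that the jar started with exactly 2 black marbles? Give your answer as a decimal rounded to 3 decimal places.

Compute the likelihood of the observed sequence for each case: P(data | r = 1) = (4/5)(3/4)(2/3) = 2/5; P(data | r = 2) = (3/5)(2/4)(1/3) = 1/10; P(data | r = 3) = (2/5)(1/4)(0/3) = 0; P(data | r = 4) = (1/5)(0/4) = 0.
The prior-weighted likelihoods are 2/9 · 2/5 = 4/45, 1/9 · 1/10 = 1/90, 1/3 · 0 = 0, 1/3 · 0 = 0; with total 1/10.
Therefore the posterior P(r = 2 | data) = (1/90) / (1/10) = 1/9.

0.111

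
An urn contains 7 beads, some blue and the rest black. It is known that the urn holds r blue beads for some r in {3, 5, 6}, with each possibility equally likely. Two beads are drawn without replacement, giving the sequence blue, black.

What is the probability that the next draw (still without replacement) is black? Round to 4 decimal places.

Compute the likelihood of the observed sequence for each case: P(data | r = 3) = (3/7)(4/6) = 2/7; P(data | r = 5) = (5/7)(2/6) = 5/21; P(data | r = 6) = (6/7)(1/6) = 1/7.
Multiplying each by its prior: 1/3 · 2/7 = 2/21, 1/3 · 5/21 = 5/63, 1/3 · 1/7 = 1/21; with total 2/9.
Dividing through by the total gives posterior P(r = 3 | data) = 3/7, P(r = 5 | data) = 5/14, P(r = 6 | data) = 3/14.
Averaging over the posterior, P(black next | data) = (3/5)(3/7) + (1/5)(5/14) + (0)(3/14) = 23/70.

0.3286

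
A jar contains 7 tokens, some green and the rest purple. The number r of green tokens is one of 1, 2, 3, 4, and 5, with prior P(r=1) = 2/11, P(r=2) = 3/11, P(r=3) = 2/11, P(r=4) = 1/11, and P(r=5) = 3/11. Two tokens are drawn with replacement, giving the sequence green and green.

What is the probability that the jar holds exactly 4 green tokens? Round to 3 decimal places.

0.130

Under each hypothesis, the probability of the observed sequence is: P(data | r = 1) = (1/7)(1/7) = 1/49; P(data | r = 2) = (2/7)(2/7) = 4/49; P(data | r = 3) = (3/7)(3/7) = 9/49; P(data | r = 4) = (4/7)(4/7) = 16/49; P(data | r = 5) = (5/7)(5/7) = 25/49.
Multiplying each by its prior: 2/11 · 1/49 = 2/539, 3/11 · 4/49 = 12/539, 2/11 · 9/49 = 18/539, 1/11 · 16/49 = 16/539, 3/11 · 25/49 = 75/539; these sum to 123/539.
So P(r = 4 | data) = (16/539) / (123/539) = 16/123.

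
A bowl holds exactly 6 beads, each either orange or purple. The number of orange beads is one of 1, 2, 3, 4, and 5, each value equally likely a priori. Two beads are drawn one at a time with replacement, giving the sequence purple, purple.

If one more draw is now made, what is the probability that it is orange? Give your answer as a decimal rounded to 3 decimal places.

0.318

The likelihood of the observed sequence under each hypothesis: P(data | r = 1) = (5/6)(5/6) = 25/36; P(data | r = 2) = (4/6)(4/6) = 4/9; P(data | r = 3) = (3/6)(3/6) = 1/4; P(data | r = 4) = (2/6)(2/6) = 1/9; P(data | r = 5) = (1/6)(1/6) = 1/36.
Weighting by the prior gives 1/5 · 25/36 = 5/36, 1/5 · 4/9 = 4/45, 1/5 · 1/4 = 1/20, 1/5 · 1/9 = 1/45, 1/5 · 1/36 = 1/180; summing to 11/36.
Dividing through by the total gives posterior P(r = 1 | data) = 5/11, P(r = 2 | data) = 16/55, P(r = 3 | data) = 9/55, P(r = 4 | data) = 4/55, P(r = 5 | data) = 1/55.
Averaging over the posterior, P(orange next | data) = (1/6)(5/11) + (1/3)(16/55) + (1/2)(9/55) + (2/3)(4/55) + (5/6)(1/55) = 7/22.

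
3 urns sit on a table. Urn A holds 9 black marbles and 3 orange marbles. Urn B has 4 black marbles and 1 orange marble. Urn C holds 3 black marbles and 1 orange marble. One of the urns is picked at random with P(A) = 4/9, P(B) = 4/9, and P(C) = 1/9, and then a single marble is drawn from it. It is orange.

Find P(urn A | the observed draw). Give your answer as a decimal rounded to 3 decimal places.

0.488

The likelihood of this draw under each hypothesis: P(data | urn A) = (3/12) = 1/4; P(data | urn B) = (1/5) = 1/5; P(data | urn C) = (1/4) = 1/4.
The prior-weighted likelihoods are 4/9 · 1/4 = 1/9, 4/9 · 1/5 = 4/45, 1/9 · 1/4 = 1/36; with total 41/180.
By Bayes' rule, P(urn A | data) = (1/9) / (41/180) = 20/41.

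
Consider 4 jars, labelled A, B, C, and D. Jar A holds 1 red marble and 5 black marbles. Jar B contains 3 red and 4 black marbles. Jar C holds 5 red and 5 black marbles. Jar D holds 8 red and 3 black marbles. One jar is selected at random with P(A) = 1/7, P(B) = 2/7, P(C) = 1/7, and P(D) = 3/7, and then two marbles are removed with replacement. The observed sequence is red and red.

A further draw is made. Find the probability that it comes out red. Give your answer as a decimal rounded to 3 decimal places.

The likelihood of the observed sequence under each hypothesis: P(data | jar A) = (1/6)(1/6) = 0.027778; P(data | jar B) = (3/7)(3/7) = 0.18367; P(data | jar C) = (5/10)(5/10) = 0.25; P(data | jar D) = (8/11)(8/11) = 0.52893.
Weighting by the prior gives 1/7 · 0.027778 = 0.0039683, 2/7 · 0.18367 = 0.052478, 1/7 · 0.25 = 0.035714, 3/7 · 0.52893 = 0.22668; these sum to 0.31884.
Dividing through by the total gives posterior P(jar A | data) = 0.012446, P(jar B | data) = 0.16459, P(jar C | data) = 0.11201, P(jar D | data) = 0.71095.
So P(red next | data) = Σ P(red next | H) P(H | data) = (1/6)(0.012446) + (3/7)(0.16459) + (1/2)(0.11201) + (8/11)(0.71095) = 0.64568.

0.646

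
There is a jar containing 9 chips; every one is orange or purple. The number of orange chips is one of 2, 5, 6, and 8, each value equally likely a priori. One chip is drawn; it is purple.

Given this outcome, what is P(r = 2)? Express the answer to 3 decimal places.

0.467

Under each hypothesis, the probability of this draw is: P(data | r = 2) = (7/9) = 7/9; P(data | r = 5) = (4/9) = 4/9; P(data | r = 6) = (3/9) = 1/3; P(data | r = 8) = (1/9) = 1/9.
Multiplying each by its prior: 1/4 · 7/9 = 7/36, 1/4 · 4/9 = 1/9, 1/4 · 1/3 = 1/12, 1/4 · 1/9 = 1/36; summing to 5/12.
Hence P(r = 2 | data) = (7/36) / (5/12) = 7/15.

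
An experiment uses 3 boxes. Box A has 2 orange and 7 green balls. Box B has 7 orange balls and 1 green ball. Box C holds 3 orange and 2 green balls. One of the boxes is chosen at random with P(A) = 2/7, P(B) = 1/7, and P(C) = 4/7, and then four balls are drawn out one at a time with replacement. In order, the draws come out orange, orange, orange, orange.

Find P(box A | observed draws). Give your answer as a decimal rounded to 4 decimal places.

0.0044

The likelihood of the observed sequence under each hypothesis: P(data | box A) = (2/9)(2/9)(2/9)(2/9) = 0.0024387; P(data | box B) = (7/8)(7/8)(7/8)(7/8) = 0.58618; P(data | box C) = (3/5)(3/5)(3/5)(3/5) = 0.1296.
The prior-weighted likelihoods are 2/7 · 0.0024387 = 0.00069676, 1/7 · 0.58618 = 0.08374, 4/7 · 0.1296 = 0.074057; summing to 0.15849.
Therefore the posterior P(box A | data) = (0.00069676) / (0.15849) = 0.0043961.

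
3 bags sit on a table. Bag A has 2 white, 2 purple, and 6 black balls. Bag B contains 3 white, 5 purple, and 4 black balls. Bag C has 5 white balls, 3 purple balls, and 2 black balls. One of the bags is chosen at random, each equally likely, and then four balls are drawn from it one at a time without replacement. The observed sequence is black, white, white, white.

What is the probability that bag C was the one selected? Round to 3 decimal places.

0.922

The likelihood of the observed sequence under each hypothesis: P(data | bag A) = (6/10)(2/9)(1/8)(0/7) = 0; P(data | bag B) = (4/12)(3/11)(2/10)(1/9) = 0.0020202; P(data | bag C) = (2/10)(5/9)(4/8)(3/7) = 0.02381.
The prior-weighted likelihoods are 1/3 · 0 = 0, 1/3 · 0.0020202 = 0.0006734, 1/3 · 0.02381 = 0.0079365; with total 0.0086099.
Hence P(bag C | data) = (0.0079365) / (0.0086099) = 0.92179.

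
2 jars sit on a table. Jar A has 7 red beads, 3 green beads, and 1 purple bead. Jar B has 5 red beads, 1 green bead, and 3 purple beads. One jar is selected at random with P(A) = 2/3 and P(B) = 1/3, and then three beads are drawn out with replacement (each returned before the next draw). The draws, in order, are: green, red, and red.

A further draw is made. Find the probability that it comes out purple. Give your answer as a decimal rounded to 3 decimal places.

The likelihood of the observed sequence under each hypothesis: P(data | jar A) = (3/11)(7/11)(7/11) = 0.11044; P(data | jar B) = (1/9)(5/9)(5/9) = 0.034294.
Weighting by the prior gives 2/3 · 0.11044 = 0.073629, 1/3 · 0.034294 = 0.011431; these sum to 0.08506.
Normalising, the posterior is P(jar A | data) = 0.86561, P(jar B | data) = 0.13439.
The predictive probability is P(purple next | data) = (1/11)(0.86561) + (1/3)(0.13439) = 0.12349.

0.123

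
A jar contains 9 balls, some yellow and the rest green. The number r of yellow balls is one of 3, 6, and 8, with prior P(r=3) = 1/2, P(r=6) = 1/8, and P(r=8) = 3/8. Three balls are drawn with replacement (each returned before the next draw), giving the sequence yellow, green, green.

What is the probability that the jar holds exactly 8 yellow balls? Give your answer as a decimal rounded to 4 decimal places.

The likelihood of the observed sequence under each hypothesis: P(data | r = 3) = (3/9)(6/9)(6/9) = 4/27; P(data | r = 6) = (6/9)(3/9)(3/9) = 2/27; P(data | r = 8) = (8/9)(1/9)(1/9) = 8/729.
Multiplying each by its prior: 1/2 · 4/27 = 2/27, 1/8 · 2/27 = 1/108, 3/8 · 8/729 = 1/243; summing to 85/972.
So P(r = 8 | data) = (1/243) / (85/972) = 4/85.

0.0471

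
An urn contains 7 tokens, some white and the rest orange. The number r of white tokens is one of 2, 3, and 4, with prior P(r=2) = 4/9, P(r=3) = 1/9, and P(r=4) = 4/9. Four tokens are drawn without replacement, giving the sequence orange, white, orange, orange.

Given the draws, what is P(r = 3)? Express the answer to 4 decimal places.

The likelihood of the observed sequence under each hypothesis: P(data | r = 2) = (5/7)(2/6)(4/5)(3/4) = 1/7; P(data | r = 3) = (4/7)(3/6)(3/5)(2/4) = 3/35; P(data | r = 4) = (3/7)(4/6)(2/5)(1/4) = 1/35.
Weighting by the prior gives 4/9 · 1/7 = 4/63, 1/9 · 3/35 = 1/105, 4/9 · 1/35 = 4/315; summing to 3/35.
By Bayes' rule, P(r = 3 | data) = (1/105) / (3/35) = 1/9.

0.1111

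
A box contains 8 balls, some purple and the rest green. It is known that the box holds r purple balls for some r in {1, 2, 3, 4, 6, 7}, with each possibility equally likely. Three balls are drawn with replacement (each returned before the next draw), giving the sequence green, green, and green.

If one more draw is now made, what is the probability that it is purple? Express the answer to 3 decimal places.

Under each hypothesis, the probability of the observed sequence is: P(data | r = 1) = (7/8)(7/8)(7/8) = 0.66992; P(data | r = 2) = (6/8)(6/8)(6/8) = 0.42188; P(data | r = 3) = (5/8)(5/8)(5/8) = 0.24414; P(data | r = 4) = (4/8)(4/8)(4/8) = 0.125; P(data | r = 6) = (2/8)(2/8)(2/8) = 0.015625; P(data | r = 7) = (1/8)(1/8)(1/8) = 0.0019531.
Weighting by the prior gives 1/6 · 0.66992 = 0.11165, 1/6 · 0.42188 = 0.070312, 1/6 · 0.24414 = 0.04069, 1/6 · 0.125 = 0.020833, 1/6 · 0.015625 = 0.0026042, 1/6 · 0.0019531 = 0.00032552; summing to 0.24642.
Dividing through by the total gives posterior P(r = 1 | data) = 0.4531, P(r = 2 | data) = 0.28534, P(r = 3 | data) = 0.16513, P(r = 4 | data) = 0.084544, P(r = 6 | data) = 0.010568, P(r = 7 | data) = 0.001321.
The predictive probability is P(purple next | data) = (1/8)(0.4531) + (1/4)(0.28534) + (3/8)(0.16513) + (1/2)(0.084544) + (3/4)(0.010568) + (7/8)(0.001321) = 0.24125.

0.241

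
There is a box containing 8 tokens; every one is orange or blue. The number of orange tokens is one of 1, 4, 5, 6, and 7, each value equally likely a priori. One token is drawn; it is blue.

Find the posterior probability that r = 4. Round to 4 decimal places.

For each hypothesis, P(data | H) works out to: P(data | r = 1) = (7/8) = 7/8; P(data | r = 4) = (4/8) = 1/2; P(data | r = 5) = (3/8) = 3/8; P(data | r = 6) = (2/8) = 1/4; P(data | r = 7) = (1/8) = 1/8.
Weighting by the prior gives 1/5 · 7/8 = 7/40, 1/5 · 1/2 = 1/10, 1/5 · 3/8 = 3/40, 1/5 · 1/4 = 1/20, 1/5 · 1/8 = 1/40; these sum to 17/40.
Hence P(r = 4 | data) = (1/10) / (17/40) = 4/17.

0.2353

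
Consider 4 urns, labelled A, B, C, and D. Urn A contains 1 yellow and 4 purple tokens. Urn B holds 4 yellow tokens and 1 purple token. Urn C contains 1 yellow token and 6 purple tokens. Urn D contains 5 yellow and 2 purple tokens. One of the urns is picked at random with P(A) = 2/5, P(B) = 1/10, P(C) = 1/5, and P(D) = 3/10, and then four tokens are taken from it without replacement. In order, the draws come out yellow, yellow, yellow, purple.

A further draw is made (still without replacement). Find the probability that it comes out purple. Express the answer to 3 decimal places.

0.227

Compute the likelihood of the observed sequence for each case: P(data | urn A) = (1/5)(0/4) = 0; P(data | urn B) = (4/5)(3/4)(2/3)(1/2) = 1/5; P(data | urn C) = (1/7)(0/6) = 0; P(data | urn D) = (5/7)(4/6)(3/5)(2/4) = 1/7.
Multiplying each by its prior: 2/5 · 0 = 0, 1/10 · 1/5 = 1/50, 1/5 · 0 = 0, 3/10 · 1/7 = 3/70; these sum to 11/175.
Dividing through by the total gives posterior P(urn A | data) = 0, P(urn B | data) = 7/22, P(urn C | data) = 0, P(urn D | data) = 15/22.
The predictive probability is P(purple next | data) = (0)(7/22) + (1/3)(15/22) = 5/22.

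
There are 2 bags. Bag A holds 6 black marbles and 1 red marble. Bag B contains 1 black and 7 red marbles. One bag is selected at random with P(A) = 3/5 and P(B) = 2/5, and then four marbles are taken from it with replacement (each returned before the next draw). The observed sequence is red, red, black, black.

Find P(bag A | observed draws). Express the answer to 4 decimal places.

0.6528

For each hypothesis, P(data | H) works out to: P(data | bag A) = (1/7)(1/7)(6/7)(6/7) = 0.014994; P(data | bag B) = (7/8)(7/8)(1/8)(1/8) = 0.011963.
Weighting by the prior gives 3/5 · 0.014994 = 0.0089963, 2/5 · 0.011963 = 0.0047852; these sum to 0.013781.
Therefore the posterior P(bag A | data) = (0.0089963) / (0.013781) = 0.65278.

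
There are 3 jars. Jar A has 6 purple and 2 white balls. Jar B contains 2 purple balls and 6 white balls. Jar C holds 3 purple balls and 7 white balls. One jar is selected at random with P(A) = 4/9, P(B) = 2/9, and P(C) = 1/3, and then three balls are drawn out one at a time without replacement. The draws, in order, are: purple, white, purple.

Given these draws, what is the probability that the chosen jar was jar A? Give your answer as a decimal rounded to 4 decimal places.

Compute the likelihood of the observed sequence for each case: P(data | jar A) = (6/8)(2/7)(5/6) = 0.17857; P(data | jar B) = (2/8)(6/7)(1/6) = 0.035714; P(data | jar C) = (3/10)(7/9)(2/8) = 0.058333.
The prior-weighted likelihoods are 4/9 · 0.17857 = 0.079365, 2/9 · 0.035714 = 0.0079365, 1/3 · 0.058333 = 0.019444; with total 0.10675.
So P(jar A | data) = (0.079365) / (0.10675) = 0.74349.

0.7435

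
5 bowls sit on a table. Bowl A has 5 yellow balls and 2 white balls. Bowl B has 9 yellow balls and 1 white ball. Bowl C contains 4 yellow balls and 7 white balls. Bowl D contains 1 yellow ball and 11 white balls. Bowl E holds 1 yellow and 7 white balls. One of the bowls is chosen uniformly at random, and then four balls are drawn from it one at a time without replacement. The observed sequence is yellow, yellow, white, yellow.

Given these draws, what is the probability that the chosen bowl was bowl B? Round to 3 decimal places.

0.379

Compute the likelihood of the observed sequence for each case: P(data | bowl A) = (5/7)(4/6)(2/5)(3/4) = 0.14286; P(data | bowl B) = (9/10)(8/9)(1/8)(7/7) = 0.1; P(data | bowl C) = (4/11)(3/10)(7/9)(2/8) = 0.021212; P(data | bowl D) = (1/12)(0/11) = 0; P(data | bowl E) = (1/8)(0/7) = 0.
Multiplying each by its prior: 1/5 · 0.14286 = 0.028571, 1/5 · 0.1 = 0.02, 1/5 · 0.021212 = 0.0042424, 1/5 · 0 = 0, 1/5 · 0 = 0; with total 0.052814.
By Bayes' rule, P(bowl B | data) = (0.02) / (0.052814) = 0.37869.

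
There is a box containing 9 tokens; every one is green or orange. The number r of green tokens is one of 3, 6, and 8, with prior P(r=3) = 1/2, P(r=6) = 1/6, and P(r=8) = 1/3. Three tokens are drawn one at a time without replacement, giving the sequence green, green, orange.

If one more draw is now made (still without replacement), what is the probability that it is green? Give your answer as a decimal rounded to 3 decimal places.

0.613

For each hypothesis, P(data | H) works out to: P(data | r = 3) = (3/9)(2/8)(6/7) = 0.071429; P(data | r = 6) = (6/9)(5/8)(3/7) = 0.17857; P(data | r = 8) = (8/9)(7/8)(1/7) = 0.11111.
Multiplying each by its prior: 1/2 · 0.071429 = 0.035714, 1/6 · 0.17857 = 0.029762, 1/3 · 0.11111 = 0.037037; summing to 0.10251.
The posterior is then P(r = 3 | data) = 0.34839, P(r = 6 | data) = 0.29032, P(r = 8 | data) = 0.36129.
So P(green next | data) = Σ P(green next | H) P(H | data) = (1/6)(0.34839) + (2/3)(0.29032) + (1)(0.36129) = 0.6129.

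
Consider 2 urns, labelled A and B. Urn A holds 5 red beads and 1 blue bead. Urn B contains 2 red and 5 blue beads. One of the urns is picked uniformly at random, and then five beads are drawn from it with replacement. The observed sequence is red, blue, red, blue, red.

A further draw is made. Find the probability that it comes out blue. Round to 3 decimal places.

0.400

The likelihood of the observed sequence under each hypothesis: P(data | urn A) = (5/6)(1/6)(5/6)(1/6)(5/6) = 0.016075; P(data | urn B) = (2/7)(5/7)(2/7)(5/7)(2/7) = 0.0119.
Multiplying each by its prior: 1/2 · 0.016075 = 0.0080376, 1/2 · 0.0119 = 0.0059499; these sum to 0.013987.
Dividing through by the total gives posterior P(urn A | data) = 0.57463, P(urn B | data) = 0.42537.
So P(blue next | data) = Σ P(blue next | H) P(H | data) = (1/6)(0.57463) + (5/7)(0.42537) = 0.39961.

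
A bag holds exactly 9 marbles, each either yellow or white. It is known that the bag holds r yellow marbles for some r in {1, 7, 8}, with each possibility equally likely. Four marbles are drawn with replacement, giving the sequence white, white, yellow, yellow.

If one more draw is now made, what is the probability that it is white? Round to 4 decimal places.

0.3320

Compute the likelihood of the observed sequence for each case: P(data | r = 1) = (8/9)(8/9)(1/9)(1/9) = 0.0097546; P(data | r = 7) = (2/9)(2/9)(7/9)(7/9) = 0.029873; P(data | r = 8) = (1/9)(1/9)(8/9)(8/9) = 0.0097546.
The prior-weighted likelihoods are 1/3 · 0.0097546 = 0.0032515, 1/3 · 0.029873 = 0.0099578, 1/3 · 0.0097546 = 0.0032515; these sum to 0.016461.
Normalising, the posterior is P(r = 1 | data) = 0.19753, P(r = 7 | data) = 0.60494, P(r = 8 | data) = 0.19753.
The predictive probability is P(white next | data) = (8/9)(0.19753) + (2/9)(0.60494) + (1/9)(0.19753) = 0.33196.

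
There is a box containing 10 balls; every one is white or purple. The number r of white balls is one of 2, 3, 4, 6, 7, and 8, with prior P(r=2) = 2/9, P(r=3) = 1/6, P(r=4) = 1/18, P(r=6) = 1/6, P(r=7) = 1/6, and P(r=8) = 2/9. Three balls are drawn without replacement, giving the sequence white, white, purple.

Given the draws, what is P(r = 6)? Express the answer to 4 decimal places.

0.2486

The likelihood of the observed sequence under each hypothesis: P(data | r = 2) = (2/10)(1/9)(8/8) = 0.022222; P(data | r = 3) = (3/10)(2/9)(7/8) = 0.058333; P(data | r = 4) = (4/10)(3/9)(6/8) = 0.1; P(data | r = 6) = (6/10)(5/9)(4/8) = 0.16667; P(data | r = 7) = (7/10)(6/9)(3/8) = 0.175; P(data | r = 8) = (8/10)(7/9)(2/8) = 0.15556.
Multiplying each by its prior: 2/9 · 0.022222 = 0.0049383, 1/6 · 0.058333 = 0.0097222, 1/18 · 0.1 = 0.0055556, 1/6 · 0.16667 = 0.027778, 1/6 · 0.175 = 0.029167, 2/9 · 0.15556 = 0.034568; these sum to 0.11173.
Hence P(r = 6 | data) = (0.027778) / (0.11173) = 0.24862.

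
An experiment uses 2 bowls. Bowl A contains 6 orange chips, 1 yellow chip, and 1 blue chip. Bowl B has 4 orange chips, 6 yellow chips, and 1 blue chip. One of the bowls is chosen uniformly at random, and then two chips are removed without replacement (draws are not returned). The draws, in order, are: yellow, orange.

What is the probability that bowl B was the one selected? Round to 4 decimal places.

Under each hypothesis, the probability of the observed sequence is: P(data | bowl A) = (1/8)(6/7) = 0.10714; P(data | bowl B) = (6/11)(4/10) = 0.21818.
Weighting by the prior gives 1/2 · 0.10714 = 0.053571, 1/2 · 0.21818 = 0.10909; with total 0.16266.
Hence P(bowl B | data) = (0.10909) / (0.16266) = 0.67066.

0.6707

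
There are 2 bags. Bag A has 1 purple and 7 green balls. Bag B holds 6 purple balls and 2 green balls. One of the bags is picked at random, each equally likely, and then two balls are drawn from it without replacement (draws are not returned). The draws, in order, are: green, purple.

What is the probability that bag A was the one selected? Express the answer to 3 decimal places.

0.368

Compute the likelihood of the observed sequence for each case: P(data | bag A) = (7/8)(1/7) = 1/8; P(data | bag B) = (2/8)(6/7) = 3/14.
Multiplying each by its prior: 1/2 · 1/8 = 1/16, 1/2 · 3/14 = 3/28; with total 19/112.
Therefore the posterior P(bag A | data) = (1/16) / (19/112) = 7/19.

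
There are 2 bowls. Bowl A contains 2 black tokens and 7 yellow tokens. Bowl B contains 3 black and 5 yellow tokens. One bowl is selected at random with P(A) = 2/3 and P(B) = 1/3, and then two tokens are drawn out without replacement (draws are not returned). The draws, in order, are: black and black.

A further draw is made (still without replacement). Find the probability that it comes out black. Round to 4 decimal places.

0.1098

The likelihood of the observed sequence under each hypothesis: P(data | bowl A) = (2/9)(1/8) = 1/36; P(data | bowl B) = (3/8)(2/7) = 3/28.
Multiplying each by its prior: 2/3 · 1/36 = 1/54, 1/3 · 3/28 = 1/28; with total 41/756.
The posterior is then P(bowl A | data) = 14/41, P(bowl B | data) = 27/41.
Averaging over the posterior, P(black next | data) = (0)(14/41) + (1/6)(27/41) = 9/82.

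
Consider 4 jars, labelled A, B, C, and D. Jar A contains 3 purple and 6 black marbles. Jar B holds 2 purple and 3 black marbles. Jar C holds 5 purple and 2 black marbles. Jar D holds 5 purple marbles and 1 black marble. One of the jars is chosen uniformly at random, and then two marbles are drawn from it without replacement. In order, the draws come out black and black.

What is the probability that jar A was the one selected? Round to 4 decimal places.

Under each hypothesis, the probability of the observed sequence is: P(data | jar A) = (6/9)(5/8) = 5/12; P(data | jar B) = (3/5)(2/4) = 3/10; P(data | jar C) = (2/7)(1/6) = 1/21; P(data | jar D) = (1/6)(0/5) = 0.
The prior-weighted likelihoods are 1/4 · 5/12 = 5/48, 1/4 · 3/10 = 3/40, 1/4 · 1/21 = 1/84, 1/4 · 0 = 0; these sum to 107/560.
By Bayes' rule, P(jar A | data) = (5/48) / (107/560) = 175/321.

0.5452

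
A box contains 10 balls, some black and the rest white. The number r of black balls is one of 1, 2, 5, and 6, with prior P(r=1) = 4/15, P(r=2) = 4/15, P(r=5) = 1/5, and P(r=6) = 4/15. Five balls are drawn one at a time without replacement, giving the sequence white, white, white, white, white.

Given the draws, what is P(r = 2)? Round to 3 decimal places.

0.306

Compute the likelihood of the observed sequence for each case: P(data | r = 1) = (9/10)(8/9)(7/8)(6/7)(5/6) = 0.5; P(data | r = 2) = (8/10)(7/9)(6/8)(5/7)(4/6) = 0.22222; P(data | r = 5) = (5/10)(4/9)(3/8)(2/7)(1/6) = 0.0039683; P(data | r = 6) = (4/10)(3/9)(2/8)(1/7)(0/6) = 0.
Weighting by the prior gives 4/15 · 0.5 = 0.13333, 4/15 · 0.22222 = 0.059259, 1/5 · 0.0039683 = 0.00079365, 4/15 · 0 = 0; with total 0.19339.
Hence P(r = 2 | data) = (0.059259) / (0.19339) = 0.30643.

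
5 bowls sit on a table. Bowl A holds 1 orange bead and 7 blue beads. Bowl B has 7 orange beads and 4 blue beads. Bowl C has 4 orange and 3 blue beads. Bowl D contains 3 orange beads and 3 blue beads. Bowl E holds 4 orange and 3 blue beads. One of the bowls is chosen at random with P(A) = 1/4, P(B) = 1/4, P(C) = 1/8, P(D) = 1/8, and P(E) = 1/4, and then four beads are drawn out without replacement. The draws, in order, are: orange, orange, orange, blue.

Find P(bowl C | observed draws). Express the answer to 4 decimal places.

0.1651

For each hypothesis, P(data | H) works out to: P(data | bowl A) = (1/8)(0/7) = 0; P(data | bowl B) = (7/11)(6/10)(5/9)(4/8) = 0.10606; P(data | bowl C) = (4/7)(3/6)(2/5)(3/4) = 0.085714; P(data | bowl D) = (3/6)(2/5)(1/4)(3/3) = 0.05; P(data | bowl E) = (4/7)(3/6)(2/5)(3/4) = 0.085714.
The prior-weighted likelihoods are 1/4 · 0 = 0, 1/4 · 0.10606 = 0.026515, 1/8 · 0.085714 = 0.010714, 1/8 · 0.05 = 0.00625, 1/4 · 0.085714 = 0.021429; with total 0.064908.
So P(bowl C | data) = (0.010714) / (0.064908) = 0.16507.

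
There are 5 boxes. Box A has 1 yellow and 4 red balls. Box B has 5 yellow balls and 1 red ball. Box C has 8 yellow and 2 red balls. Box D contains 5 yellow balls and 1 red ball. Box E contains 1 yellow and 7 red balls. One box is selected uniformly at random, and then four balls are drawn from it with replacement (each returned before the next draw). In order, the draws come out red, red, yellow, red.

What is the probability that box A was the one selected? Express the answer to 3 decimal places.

0.511

The likelihood of the observed sequence under each hypothesis: P(data | box A) = (4/5)(4/5)(1/5)(4/5) = 0.1024; P(data | box B) = (1/6)(1/6)(5/6)(1/6) = 0.003858; P(data | box C) = (2/10)(2/10)(8/10)(2/10) = 0.0064; P(data | box D) = (1/6)(1/6)(5/6)(1/6) = 0.003858; P(data | box E) = (7/8)(7/8)(1/8)(7/8) = 0.08374.
Multiplying each by its prior: 1/5 · 0.1024 = 0.02048, 1/5 · 0.003858 = 0.0007716, 1/5 · 0.0064 = 0.00128, 1/5 · 0.003858 = 0.0007716, 1/5 · 0.08374 = 0.016748; summing to 0.040051.
So P(box A | data) = (0.02048) / (0.040051) = 0.51134.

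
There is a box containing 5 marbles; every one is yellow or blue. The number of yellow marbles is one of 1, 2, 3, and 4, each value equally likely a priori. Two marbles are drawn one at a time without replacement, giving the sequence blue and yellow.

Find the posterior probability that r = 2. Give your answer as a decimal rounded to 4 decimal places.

For each hypothesis, P(data | H) works out to: P(data | r = 1) = (4/5)(1/4) = 1/5; P(data | r = 2) = (3/5)(2/4) = 3/10; P(data | r = 3) = (2/5)(3/4) = 3/10; P(data | r = 4) = (1/5)(4/4) = 1/5.
The prior-weighted likelihoods are 1/4 · 1/5 = 1/20, 1/4 · 3/10 = 3/40, 1/4 · 3/10 = 3/40, 1/4 · 1/5 = 1/20; with total 1/4.
So P(r = 2 | data) = (3/40) / (1/4) = 3/10.

0.3000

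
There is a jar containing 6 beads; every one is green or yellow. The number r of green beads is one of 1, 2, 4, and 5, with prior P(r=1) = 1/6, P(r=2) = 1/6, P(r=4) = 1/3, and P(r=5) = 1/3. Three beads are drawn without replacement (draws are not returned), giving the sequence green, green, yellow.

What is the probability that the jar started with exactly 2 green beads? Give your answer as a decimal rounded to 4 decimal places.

Compute the likelihood of the observed sequence for each case: P(data | r = 1) = (1/6)(0/5) = 0; P(data | r = 2) = (2/6)(1/5)(4/4) = 1/15; P(data | r = 4) = (4/6)(3/5)(2/4) = 1/5; P(data | r = 5) = (5/6)(4/5)(1/4) = 1/6.
Multiplying each by its prior: 1/6 · 0 = 0, 1/6 · 1/15 = 1/90, 1/3 · 1/5 = 1/15, 1/3 · 1/6 = 1/18; with total 2/15.
Hence P(r = 2 | data) = (1/90) / (2/15) = 1/12.

0.0833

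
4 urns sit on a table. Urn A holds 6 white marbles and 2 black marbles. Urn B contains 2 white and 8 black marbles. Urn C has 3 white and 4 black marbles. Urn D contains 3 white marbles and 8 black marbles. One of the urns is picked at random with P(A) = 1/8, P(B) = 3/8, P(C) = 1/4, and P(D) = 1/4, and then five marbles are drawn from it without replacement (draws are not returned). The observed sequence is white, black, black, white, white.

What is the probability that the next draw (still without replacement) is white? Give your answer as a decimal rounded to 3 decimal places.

The likelihood of the observed sequence under each hypothesis: P(data | urn A) = (6/8)(2/7)(1/6)(5/5)(4/4) = 0.035714; P(data | urn B) = (2/10)(8/9)(7/8)(1/7)(0/6) = 0; P(data | urn C) = (3/7)(4/6)(3/5)(2/4)(1/3) = 0.028571; P(data | urn D) = (3/11)(8/10)(7/9)(2/8)(1/7) = 0.0060606.
Weighting by the prior gives 1/8 · 0.035714 = 0.0044643, 3/8 · 0 = 0, 1/4 · 0.028571 = 0.0071429, 1/4 · 0.0060606 = 0.0015152; summing to 0.013122.
The posterior is then P(urn A | data) = 0.34021, P(urn B | data) = 0, P(urn C | data) = 0.54433, P(urn D | data) = 0.11546.
So P(white next | data) = Σ P(white next | H) P(H | data) = (1)(0.34021) + (0)(0.54433) + (0)(0.11546) = 0.34021.

0.340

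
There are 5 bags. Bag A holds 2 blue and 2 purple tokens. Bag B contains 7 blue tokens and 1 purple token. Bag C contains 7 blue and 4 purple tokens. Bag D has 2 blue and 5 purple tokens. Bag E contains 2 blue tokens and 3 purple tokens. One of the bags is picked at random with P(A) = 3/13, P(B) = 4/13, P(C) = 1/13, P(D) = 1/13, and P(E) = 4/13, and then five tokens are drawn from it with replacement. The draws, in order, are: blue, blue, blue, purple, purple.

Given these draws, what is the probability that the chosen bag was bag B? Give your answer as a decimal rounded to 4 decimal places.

Compute the likelihood of the observed sequence for each case: P(data | bag A) = (2/4)(2/4)(2/4)(2/4)(2/4) = 0.03125; P(data | bag B) = (7/8)(7/8)(7/8)(1/8)(1/8) = 0.010468; P(data | bag C) = (7/11)(7/11)(7/11)(4/11)(4/11) = 0.034076; P(data | bag D) = (2/7)(2/7)(2/7)(5/7)(5/7) = 0.0119; P(data | bag E) = (2/5)(2/5)(2/5)(3/5)(3/5) = 0.02304.
Multiplying each by its prior: 3/13 · 0.03125 = 0.0072115, 4/13 · 0.010468 = 0.0032208, 1/13 · 0.034076 = 0.0026212, 1/13 · 0.0119 = 0.00091537, 4/13 · 0.02304 = 0.0070892; with total 0.021058.
Therefore the posterior P(bag B | data) = (0.0032208) / (0.021058) = 0.15295.

0.1529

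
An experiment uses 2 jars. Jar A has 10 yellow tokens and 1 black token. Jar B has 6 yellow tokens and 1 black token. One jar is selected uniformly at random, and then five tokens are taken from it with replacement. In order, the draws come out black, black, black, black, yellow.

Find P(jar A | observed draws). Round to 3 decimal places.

Compute the likelihood of the observed sequence for each case: P(data | jar A) = (1/11)(1/11)(1/11)(1/11)(10/11) = 6.2092e-05; P(data | jar B) = (1/7)(1/7)(1/7)(1/7)(6/7) = 0.00035699.
The prior-weighted likelihoods are 1/2 · 6.2092e-05 = 3.1046e-05, 1/2 · 0.00035699 = 0.0001785; with total 0.00020954.
Hence P(jar A | data) = (3.1046e-05) / (0.00020954) = 0.14816.

0.148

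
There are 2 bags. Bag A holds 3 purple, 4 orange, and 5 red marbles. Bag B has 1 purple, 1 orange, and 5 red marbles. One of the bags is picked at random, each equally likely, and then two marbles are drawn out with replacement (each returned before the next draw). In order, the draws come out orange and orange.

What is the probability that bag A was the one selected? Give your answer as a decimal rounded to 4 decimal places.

Under each hypothesis, the probability of the observed sequence is: P(data | bag A) = (4/12)(4/12) = 1/9; P(data | bag B) = (1/7)(1/7) = 1/49.
Weighting by the prior gives 1/2 · 1/9 = 1/18, 1/2 · 1/49 = 1/98; these sum to 29/441.
So P(bag A | data) = (1/18) / (29/441) = 49/58.

0.8448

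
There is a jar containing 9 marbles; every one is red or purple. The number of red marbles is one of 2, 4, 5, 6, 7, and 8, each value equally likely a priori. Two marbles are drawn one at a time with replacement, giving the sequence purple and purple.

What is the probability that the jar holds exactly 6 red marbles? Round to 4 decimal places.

0.0865

For each hypothesis, P(data | H) works out to: P(data | r = 2) = (7/9)(7/9) = 49/81; P(data | r = 4) = (5/9)(5/9) = 25/81; P(data | r = 5) = (4/9)(4/9) = 16/81; P(data | r = 6) = (3/9)(3/9) = 1/9; P(data | r = 7) = (2/9)(2/9) = 4/81; P(data | r = 8) = (1/9)(1/9) = 1/81.
Multiplying each by its prior: 1/6 · 49/81 = 49/486, 1/6 · 25/81 = 25/486, 1/6 · 16/81 = 8/243, 1/6 · 1/9 = 1/54, 1/6 · 4/81 = 2/243, 1/6 · 1/81 = 1/486; summing to 52/243.
By Bayes' rule, P(r = 6 | data) = (1/54) / (52/243) = 9/104.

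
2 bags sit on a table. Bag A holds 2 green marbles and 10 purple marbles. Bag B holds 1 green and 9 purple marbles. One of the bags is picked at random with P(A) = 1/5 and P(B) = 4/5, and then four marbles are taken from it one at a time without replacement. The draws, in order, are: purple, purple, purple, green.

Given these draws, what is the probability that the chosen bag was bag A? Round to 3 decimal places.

Under each hypothesis, the probability of the observed sequence is: P(data | bag A) = (10/12)(9/11)(8/10)(2/9) = 4/33; P(data | bag B) = (9/10)(8/9)(7/8)(1/7) = 1/10.
The prior-weighted likelihoods are 1/5 · 4/33 = 4/165, 4/5 · 1/10 = 2/25; these sum to 86/825.
By Bayes' rule, P(bag A | data) = (4/165) / (86/825) = 10/43.

0.233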